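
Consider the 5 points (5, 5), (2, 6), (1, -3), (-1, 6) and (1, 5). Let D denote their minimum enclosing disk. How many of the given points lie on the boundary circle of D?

A smallest enclosing disk is always determined by at most three of the input points on its boundary.
The minimum enclosing circle is determined by three boundary points: (5, 5), (1, -3), (-1, 6).
Their circumcentre is (18/13, 47/26) with r² = 15725/676.
The farthest remaining point (2, 6) is at distance² 12137/676 ≤ 15725/676.
The points at distance exactly r from the centre are (5, 5), (1, -3), (-1, 6) — 3 points.

3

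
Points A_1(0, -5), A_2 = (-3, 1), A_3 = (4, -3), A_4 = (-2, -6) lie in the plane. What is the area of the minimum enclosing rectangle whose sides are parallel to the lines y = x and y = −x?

49.5

In coordinates u = x + y, v = x − y the rectangle is axis-aligned; the map (x,y)→(u,v) scales areas by 2.
u-values: -5, -2, 1, -8; range = 1 − (-8) = 9.
v-values: 5, -4, 7, 4; range = 7 − (-4) = 11.
Area = (9 × 11) / 2 = 49.5.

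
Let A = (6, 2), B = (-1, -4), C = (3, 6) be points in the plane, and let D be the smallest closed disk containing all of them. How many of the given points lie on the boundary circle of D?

2

Side lengths²: AB² = 85, AC² = 25, BC² = 116.
Since BC² = 116 ≥ 85 + 25 = 110, the angle opposite BC is not acute, so the smallest enclosing circle has BC as diameter.
Centre = midpoint of BC = (1, 1), r² = 116/4 = 29.
The points at distance exactly r from the centre are B, C — 2 points.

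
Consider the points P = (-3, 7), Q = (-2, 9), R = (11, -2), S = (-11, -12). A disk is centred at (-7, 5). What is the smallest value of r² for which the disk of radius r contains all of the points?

373

The required radius is the distance from (-7, 5) to the farthest point.
Squared distances: 20, 41, 373, 305.
Maximum is 373, attained at R.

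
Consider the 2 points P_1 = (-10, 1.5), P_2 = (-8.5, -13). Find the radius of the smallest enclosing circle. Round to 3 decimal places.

7.289

The smallest circle enclosing two points has them as diameter endpoints.
Centre = midpoint = (-9.25, -5.75); r² = |P_1P_2|²/4 = 212.5/4 = 53.125.
r = √(53.125) ≈ 7.289.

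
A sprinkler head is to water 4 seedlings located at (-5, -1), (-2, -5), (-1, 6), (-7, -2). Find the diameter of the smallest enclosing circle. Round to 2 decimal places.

11.10

A smallest enclosing disk is always determined by at most three of the input points on its boundary.
The minimum enclosing circle is determined by three boundary points: (-2, -5), (-1, 6), (-7, -2).
Their circumcentre is (-60/29, 16/29) with r² = 25925/841.
The farthest remaining point (-5, -1) is at distance² 9250/841 ≤ 25925/841.
Diameter = 2r = 2√(25925/841) ≈ 11.10.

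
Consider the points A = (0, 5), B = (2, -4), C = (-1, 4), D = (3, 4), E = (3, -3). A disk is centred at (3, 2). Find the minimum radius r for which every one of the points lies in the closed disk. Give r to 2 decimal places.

6.08

The required radius is the distance from (3, 2) to the farthest point.
Squared distances: 18, 37, 20, 4, 25.
Maximum is 37, attained at B.
r = √37 ≈ 6.08.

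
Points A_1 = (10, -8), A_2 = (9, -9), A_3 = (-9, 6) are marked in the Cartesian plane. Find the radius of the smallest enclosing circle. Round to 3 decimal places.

11.800

Side lengths²: A_1A_2² = 2, A_1A_3² = 557, A_2A_3² = 549.
Since A_1A_3² = 557 ≥ 549 + 2 = 551, the angle opposite A_1A_3 is not acute, so the smallest enclosing circle has A_1A_3 as diameter.
Centre = midpoint of A_1A_3 = (0.5, -1), r² = 557/4 = 139.25.
r = √(139.25) ≈ 11.800.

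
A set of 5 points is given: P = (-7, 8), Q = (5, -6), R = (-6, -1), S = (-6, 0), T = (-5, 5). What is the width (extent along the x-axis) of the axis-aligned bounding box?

12

max x = 5, min x = -7, so width = 12.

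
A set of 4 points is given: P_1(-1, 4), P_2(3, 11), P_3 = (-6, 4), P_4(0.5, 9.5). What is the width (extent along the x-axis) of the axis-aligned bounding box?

max x = 3, min x = -6, so width = 9.

9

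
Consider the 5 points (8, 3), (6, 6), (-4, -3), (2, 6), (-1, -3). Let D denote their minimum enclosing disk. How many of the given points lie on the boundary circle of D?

The minimum enclosing circle of a finite set is fixed by two of the points (as a diameter) or three (as a circumcircle).
The minimum enclosing circle is determined by three boundary points: (8, 3), (6, 6), (-4, -3).
Their circumcentre is (1.5625, 0.875) with r² = 45.95703125.
The farthest remaining point (2, 6) is at distance² 26.45703125 ≤ 45.95703125.
The points at distance exactly r from the centre are (8, 3), (6, 6), (-4, -3) — 3 points.

3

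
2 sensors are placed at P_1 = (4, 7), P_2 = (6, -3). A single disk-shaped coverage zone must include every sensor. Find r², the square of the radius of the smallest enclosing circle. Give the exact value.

The smallest circle enclosing two points has them as diameter endpoints.
Centre = midpoint = (5, 2); r² = |P_1P_2|²/4 = 104/4 = 26.

26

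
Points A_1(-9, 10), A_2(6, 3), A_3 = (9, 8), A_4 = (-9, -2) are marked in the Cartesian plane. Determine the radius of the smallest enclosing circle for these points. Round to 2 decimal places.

10.36

By Welzl's lemma the MEC is supported by two points (diametrically opposite) or three points (on a circumcircle).
The minimum enclosing circle is determined by three boundary points: A_1, A_3, A_4.
Their circumcentre is (-5/9, 4) with r² = 8692/81.
The farthest remaining point A_2 is at distance² 3562/81 ≤ 8692/81.
r = √(8692/81) ≈ 10.36.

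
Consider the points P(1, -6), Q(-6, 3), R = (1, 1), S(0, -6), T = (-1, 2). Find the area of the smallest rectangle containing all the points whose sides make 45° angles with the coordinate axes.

64

In coordinates u = x + y, v = x − y the rectangle is axis-aligned; the map (x,y)→(u,v) scales areas by 2.
u-values: -5, -3, 2, -6, 1; range = 2 − (-6) = 8.
v-values: 7, -9, 0, 6, -3; range = 7 − (-9) = 16.
Area = (8 × 16) / 2 = 64.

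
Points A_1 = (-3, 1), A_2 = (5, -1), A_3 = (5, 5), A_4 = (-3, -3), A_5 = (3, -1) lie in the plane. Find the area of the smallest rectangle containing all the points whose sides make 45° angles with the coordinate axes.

80

In coordinates u = x + y, v = x − y the rectangle is axis-aligned; the map (x,y)→(u,v) scales areas by 2.
u-values: -2, 4, 10, -6, 2; range = 10 − (-6) = 16.
v-values: -4, 6, 0, 0, 4; range = 6 − (-4) = 10.
Area = (16 × 10) / 2 = 80.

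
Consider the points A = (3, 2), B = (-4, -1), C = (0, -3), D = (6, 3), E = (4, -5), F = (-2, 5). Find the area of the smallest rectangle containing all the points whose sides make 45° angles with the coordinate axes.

112

In coordinates u = x + y, v = x − y the rectangle is axis-aligned; the map (x,y)→(u,v) scales areas by 2.
u-values: 5, -5, -3, 9, -1, 3; range = 9 − (-5) = 14.
v-values: 1, -3, 3, 3, 9, -7; range = 9 − (-7) = 16.
Area = (14 × 16) / 2 = 112.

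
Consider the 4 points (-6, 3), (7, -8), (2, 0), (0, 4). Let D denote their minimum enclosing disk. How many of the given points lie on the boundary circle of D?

2

The farthest pair is (-6, 3)–(7, -8) with squared distance 290. The circle on this segment as diameter has centre (0.5, -2.5) and r² = 290/4 = 72.5.
Check (2, 0): distance² to centre = 8.5 ≤ 72.5, so it lies inside.
All remaining points lie in this disk, and no smaller disk contains both endpoints, so this is the minimum enclosing circle.
The points at distance exactly r from the centre are (-6, 3), (7, -8) — 2 points.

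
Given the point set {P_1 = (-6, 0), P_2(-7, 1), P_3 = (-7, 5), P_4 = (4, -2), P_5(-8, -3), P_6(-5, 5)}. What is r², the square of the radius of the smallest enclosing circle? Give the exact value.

32045/722

By Welzl's lemma the MEC is supported by two points (diametrically opposite) or three points (on a circumcircle).
The minimum enclosing circle is determined by three boundary points: P_3, P_4, P_5.
Their circumcentre is (-85/38, 13/38) with r² = 32045/722.
The farthest remaining point P_6 is at distance² 21177/722 ≤ 32045/722.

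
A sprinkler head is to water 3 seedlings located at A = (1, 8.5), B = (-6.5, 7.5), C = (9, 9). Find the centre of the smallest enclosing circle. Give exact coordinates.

(1.25, 8.25)

Side lengths²: AB² = 57.25, AC² = 64.25, BC² = 242.5.
Since BC² = 242.5 ≥ 64.25 + 57.25 = 121.5, the angle opposite BC is not acute, so the smallest enclosing circle has BC as diameter.
Centre = midpoint of BC = (1.25, 8.25), r² = 242.5/4 = 60.625.
Centre = (1.25, 8.25).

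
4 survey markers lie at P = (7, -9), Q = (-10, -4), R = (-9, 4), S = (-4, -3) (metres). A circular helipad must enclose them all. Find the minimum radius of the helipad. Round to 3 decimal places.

10.308

The minimum enclosing circle of a finite set is fixed by two of the points (as a diameter) or three (as a circumcircle).
The farthest pair is P–R with squared distance 425. The circle on this segment as diameter has centre (-1, -2.5) and r² = 425/4 = 106.25.
Check Q: distance² to centre = 83.25 ≤ 106.25, so it lies inside.
All remaining points lie in this disk, and no smaller disk contains both endpoints, so this is the minimum enclosing circle.
r = √(106.25) ≈ 10.308.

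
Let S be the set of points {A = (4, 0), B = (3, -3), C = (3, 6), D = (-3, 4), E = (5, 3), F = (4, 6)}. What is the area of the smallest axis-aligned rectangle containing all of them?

72

x ranges over [-3, 5], width 8.
y ranges over [-3, 6], height 9.
Area = 8 × 9 = 72.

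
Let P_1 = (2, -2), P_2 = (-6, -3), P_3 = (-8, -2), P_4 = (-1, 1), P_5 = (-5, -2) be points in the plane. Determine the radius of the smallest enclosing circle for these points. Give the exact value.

5

By Welzl's lemma the MEC is supported by two points (diametrically opposite) or three points (on a circumcircle).
The farthest pair is P_1–P_3 with squared distance 100. The circle on this segment as diameter has centre (-3, -2) and r² = 100/4 = 25.
Check P_2: distance² to centre = 10 ≤ 25, so it lies inside.
All remaining points lie in this disk, and no smaller disk contains both endpoints, so this is the minimum enclosing circle.
r = √25 = 5.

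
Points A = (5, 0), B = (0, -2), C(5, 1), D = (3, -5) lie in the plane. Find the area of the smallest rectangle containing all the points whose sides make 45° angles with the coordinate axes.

24

In coordinates u = x + y, v = x − y the rectangle is axis-aligned; the map (x,y)→(u,v) scales areas by 2.
u-values: 5, -2, 6, -2; range = 6 − (-2) = 8.
v-values: 5, 2, 4, 8; range = 8 − 2 = 6.
Area = (8 × 6) / 2 = 24.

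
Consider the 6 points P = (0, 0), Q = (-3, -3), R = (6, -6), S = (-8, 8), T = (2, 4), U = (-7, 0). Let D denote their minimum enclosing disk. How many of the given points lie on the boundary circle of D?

The minimum enclosing circle of a finite set is fixed by two of the points (as a diameter) or three (as a circumcircle).
The farthest pair is R–S with squared distance 392. The circle on this segment as diameter has centre (-1, 1) and r² = 392/4 = 98.
Check P: distance² to centre = 2 ≤ 98, so it lies inside.
All remaining points lie in this disk, and no smaller disk contains both endpoints, so this is the minimum enclosing circle.
The points at distance exactly r from the centre are R, S — 2 points.

2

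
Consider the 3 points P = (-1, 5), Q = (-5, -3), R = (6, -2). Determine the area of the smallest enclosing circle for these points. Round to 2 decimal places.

106.47

Side lengths²: PQ² = 80, PR² = 98, QR² = 122.
Since QR² = 122 < 98 + 80 = 178, the triangle is acute, so the smallest enclosing circle is the circumcircle.
Circumcentre = (1/3, -2/3), r² = 305/9.
Area = π·r² = π·305/9 ≈ 106.47.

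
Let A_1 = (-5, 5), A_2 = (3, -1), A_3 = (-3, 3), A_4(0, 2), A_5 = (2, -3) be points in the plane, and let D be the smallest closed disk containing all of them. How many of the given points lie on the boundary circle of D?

2

The minimum enclosing circle of a finite set is fixed by two of the points (as a diameter) or three (as a circumcircle).
The farthest pair is A_1–A_5 with squared distance 113. The circle on this segment as diameter has centre (-1.5, 1) and r² = 113/4 = 28.25.
Check A_2: distance² to centre = 24.25 ≤ 28.25, so it lies inside.
All remaining points lie in this disk, and no smaller disk contains both endpoints, so this is the minimum enclosing circle.
The points at distance exactly r from the centre are A_1, A_5 — 2 points.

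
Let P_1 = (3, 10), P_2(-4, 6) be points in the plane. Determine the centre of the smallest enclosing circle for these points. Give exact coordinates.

The smallest circle enclosing two points has them as diameter endpoints.
Centre = midpoint = (-0.5, 8); r² = |P_1P_2|²/4 = 65/4 = 16.25.
Centre = (-0.5, 8).

(-0.5, 8)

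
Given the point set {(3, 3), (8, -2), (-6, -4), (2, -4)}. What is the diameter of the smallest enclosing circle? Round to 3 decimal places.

14.142

A smallest enclosing disk is always determined by at most three of the input points on its boundary.
The farthest pair is (8, -2)–(-6, -4) with squared distance 200. The circle on this segment as diameter has centre (1, -3) and r² = 200/4 = 50.
Check (3, 3): distance² to centre = 40 ≤ 50, so it lies inside.
All remaining points lie in this disk, and no smaller disk contains both endpoints, so this is the minimum enclosing circle.
Diameter = 2r = 2√50 ≈ 14.142.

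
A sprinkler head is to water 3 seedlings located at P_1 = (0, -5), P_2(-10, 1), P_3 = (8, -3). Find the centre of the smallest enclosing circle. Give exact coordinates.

(-1, -1)

Side lengths²: P_1P_2² = 136, P_1P_3² = 68, P_2P_3² = 340.
Since P_2P_3² = 340 ≥ 136 + 68 = 204, the angle opposite P_2P_3 is not acute, so the smallest enclosing circle has P_2P_3 as diameter.
Centre = midpoint of P_2P_3 = (-1, -1), r² = 340/4 = 85.
Centre = (-1, -1).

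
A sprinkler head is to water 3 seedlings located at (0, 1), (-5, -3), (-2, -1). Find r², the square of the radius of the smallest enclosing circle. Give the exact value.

Call the three points A, B, C in the order given.
Side lengths²: AB² = 41, AC² = 8, BC² = 13.
Since AB² = 41 ≥ 13 + 8 = 21, the angle opposite AB is not acute, so the smallest enclosing circle has AB as diameter.
Centre = midpoint of AB = (-2.5, -1), r² = 41/4 = 10.25.

10.25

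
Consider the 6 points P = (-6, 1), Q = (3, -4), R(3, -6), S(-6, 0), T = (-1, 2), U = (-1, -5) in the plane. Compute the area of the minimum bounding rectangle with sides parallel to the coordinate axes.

x ranges over [-6, 3], width 9.
y ranges over [-6, 2], height 8.
Area = 9 × 8 = 72.

72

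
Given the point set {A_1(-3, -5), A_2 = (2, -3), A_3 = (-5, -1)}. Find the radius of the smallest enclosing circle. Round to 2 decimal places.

3.64

Side lengths²: A_1A_2² = 29, A_1A_3² = 20, A_2A_3² = 53.
Since A_2A_3² = 53 ≥ 29 + 20 = 49, the angle opposite A_2A_3 is not acute, so the smallest enclosing circle has A_2A_3 as diameter.
Centre = midpoint of A_2A_3 = (-1.5, -2), r² = 53/4 = 13.25.
r = √(13.25) ≈ 3.64.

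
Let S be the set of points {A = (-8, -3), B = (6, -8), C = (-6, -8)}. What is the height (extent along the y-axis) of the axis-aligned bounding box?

5

max y = -3, min y = -8, so height = 5.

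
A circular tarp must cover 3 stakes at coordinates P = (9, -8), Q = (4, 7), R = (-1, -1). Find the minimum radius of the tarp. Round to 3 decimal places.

7.906

Side lengths²: PQ² = 250, PR² = 149, QR² = 89.
Since PQ² = 250 ≥ 149 + 89 = 238, the angle opposite PQ is not acute, so the smallest enclosing circle has PQ as diameter.
Centre = midpoint of PQ = (6.5, -0.5), r² = 250/4 = 62.5.
r = √(62.5) ≈ 7.906.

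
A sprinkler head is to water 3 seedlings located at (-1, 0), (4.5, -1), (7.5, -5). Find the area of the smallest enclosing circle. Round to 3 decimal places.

Call the three points A, B, C in the order given.
Side lengths²: AB² = 31.25, AC² = 97.25, BC² = 25.
Since AC² = 97.25 ≥ 31.25 + 25 = 56.25, the angle opposite AC is not acute, so the smallest enclosing circle has AC as diameter.
Centre = midpoint of AC = (3.25, -2.5), r² = 97.25/4 = 24.3125.
Area = π·r² = π·24.3125 ≈ 76.380.

76.380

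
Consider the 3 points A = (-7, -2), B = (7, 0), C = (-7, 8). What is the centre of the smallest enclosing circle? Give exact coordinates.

(-4/7, 3)

Side lengths²: AB² = 200, AC² = 100, BC² = 260.
Since BC² = 260 < 200 + 100 = 300, the triangle is acute, so the smallest enclosing circle is the circumcircle.
Circumcentre = (-4/7, 3), r² = 3250/49.
Centre = (-4/7, 3).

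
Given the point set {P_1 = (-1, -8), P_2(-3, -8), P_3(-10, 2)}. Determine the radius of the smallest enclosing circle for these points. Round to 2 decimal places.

Side lengths²: P_1P_2² = 4, P_1P_3² = 181, P_2P_3² = 149.
Since P_1P_3² = 181 ≥ 149 + 4 = 153, the angle opposite P_1P_3 is not acute, so the smallest enclosing circle has P_1P_3 as diameter.
Centre = midpoint of P_1P_3 = (-5.5, -3), r² = 181/4 = 45.25.
r = √(45.25) ≈ 6.73.

6.73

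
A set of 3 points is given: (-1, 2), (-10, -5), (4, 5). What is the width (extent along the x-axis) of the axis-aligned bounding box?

14

max x = 4, min x = -10, so width = 14.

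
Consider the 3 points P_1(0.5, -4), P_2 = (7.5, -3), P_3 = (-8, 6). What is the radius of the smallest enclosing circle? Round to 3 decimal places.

8.962

Side lengths²: P_1P_2² = 50, P_1P_3² = 172.25, P_2P_3² = 321.25.
Since P_2P_3² = 321.25 ≥ 172.25 + 50 = 222.25, the angle opposite P_2P_3 is not acute, so the smallest enclosing circle has P_2P_3 as diameter.
Centre = midpoint of P_2P_3 = (-0.25, 1.5), r² = 321.25/4 = 80.3125.
r = √(80.3125) ≈ 8.962.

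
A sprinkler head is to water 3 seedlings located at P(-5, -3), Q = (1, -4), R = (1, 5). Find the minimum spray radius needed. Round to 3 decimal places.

Side lengths²: PQ² = 37, PR² = 100, QR² = 81.
Since PR² = 100 < 81 + 37 = 118, the triangle is acute, so the smallest enclosing circle is the circumcircle.
Circumcentre = (-4/3, 0.5), r² = 925/36.
r = √(925/36) ≈ 5.069.

5.069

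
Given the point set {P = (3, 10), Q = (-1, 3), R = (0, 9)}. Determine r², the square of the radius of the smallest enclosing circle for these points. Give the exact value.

Side lengths²: PQ² = 65, PR² = 10, QR² = 37.
Since PQ² = 65 ≥ 37 + 10 = 47, the angle opposite PQ is not acute, so the smallest enclosing circle has PQ as diameter.
Centre = midpoint of PQ = (1, 6.5), r² = 65/4 = 16.25.

16.25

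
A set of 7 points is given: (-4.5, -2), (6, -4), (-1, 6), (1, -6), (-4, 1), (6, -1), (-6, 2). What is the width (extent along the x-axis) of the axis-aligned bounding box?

12

max x = 6, min x = -6, so width = 12.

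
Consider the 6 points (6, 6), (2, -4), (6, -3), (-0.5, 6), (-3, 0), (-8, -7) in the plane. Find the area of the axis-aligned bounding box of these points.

182

x ranges over [-8, 6], width 14.
y ranges over [-7, 6], height 13.
Area = 14 × 13 = 182.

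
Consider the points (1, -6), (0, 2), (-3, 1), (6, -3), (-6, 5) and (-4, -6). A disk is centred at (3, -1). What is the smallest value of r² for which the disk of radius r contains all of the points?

The required radius is the distance from (3, -1) to the farthest point.
Squared distances: 29, 18, 40, 13, 117, 74.
Maximum is 117, attained at (-6, 5).

117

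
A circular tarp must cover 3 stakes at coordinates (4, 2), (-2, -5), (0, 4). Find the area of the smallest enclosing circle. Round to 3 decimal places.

Call the three points A, B, C in the order given.
Side lengths²: AB² = 85, AC² = 20, BC² = 85.
Since BC² = 85 < 85 + 20 = 105, the triangle is acute, so the smallest enclosing circle is the circumcircle.
Circumcentre = (0.125, -0.75), r² = 22.578125.
Area = π·r² = π·22.578125 ≈ 70.931.

70.931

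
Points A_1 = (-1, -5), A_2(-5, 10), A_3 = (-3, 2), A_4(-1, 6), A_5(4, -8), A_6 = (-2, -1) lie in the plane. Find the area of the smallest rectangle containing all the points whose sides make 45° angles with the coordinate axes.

148.5

In coordinates u = x + y, v = x − y the rectangle is axis-aligned; the map (x,y)→(u,v) scales areas by 2.
u-values: -6, 5, -1, 5, -4, -3; range = 5 − (-6) = 11.
v-values: 4, -15, -5, -7, 12, -1; range = 12 − (-15) = 27.
Area = (11 × 27) / 2 = 148.5.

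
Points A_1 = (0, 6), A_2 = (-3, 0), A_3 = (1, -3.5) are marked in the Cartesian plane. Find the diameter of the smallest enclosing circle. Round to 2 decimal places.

Side lengths²: A_1A_2² = 45, A_1A_3² = 91.25, A_2A_3² = 28.25.
Since A_1A_3² = 91.25 ≥ 45 + 28.25 = 73.25, the angle opposite A_1A_3 is not acute, so the smallest enclosing circle has A_1A_3 as diameter.
Centre = midpoint of A_1A_3 = (0.5, 1.25), r² = 91.25/4 = 22.8125.
Diameter = 2r = 2√(22.8125) ≈ 9.55.

9.55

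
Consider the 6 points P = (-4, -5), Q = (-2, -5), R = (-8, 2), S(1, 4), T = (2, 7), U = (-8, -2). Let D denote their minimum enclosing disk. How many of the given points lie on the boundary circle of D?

A smallest enclosing disk is always determined by at most three of the input points on its boundary.
The minimum enclosing circle is determined by three boundary points: P, T, U.
Their circumcentre is (-24/11, 35/22) with r² = 22625/484.
The farthest remaining point Q is at distance² 21041/484 ≤ 22625/484.
The points at distance exactly r from the centre are P, T, U — 3 points.

3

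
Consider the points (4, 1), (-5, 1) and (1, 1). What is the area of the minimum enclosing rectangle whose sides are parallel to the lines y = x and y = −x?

In coordinates u = x + y, v = x − y the rectangle is axis-aligned; the map (x,y)→(u,v) scales areas by 2.
u-values: 5, -4, 2; range = 5 − (-4) = 9.
v-values: 3, -6, 0; range = 3 − (-6) = 9.
Area = (9 × 9) / 2 = 40.5.

40.5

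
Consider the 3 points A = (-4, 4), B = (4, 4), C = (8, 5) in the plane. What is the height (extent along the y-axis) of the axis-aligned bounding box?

1

max y = 5, min y = 4, so height = 1.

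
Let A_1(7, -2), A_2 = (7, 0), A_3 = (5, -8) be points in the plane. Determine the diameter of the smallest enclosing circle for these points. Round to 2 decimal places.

8.25

Side lengths²: A_1A_2² = 4, A_1A_3² = 40, A_2A_3² = 68.
Since A_2A_3² = 68 ≥ 40 + 4 = 44, the angle opposite A_2A_3 is not acute, so the smallest enclosing circle has A_2A_3 as diameter.
Centre = midpoint of A_2A_3 = (6, -4), r² = 68/4 = 17.
Diameter = 2r = 2√17 ≈ 8.25.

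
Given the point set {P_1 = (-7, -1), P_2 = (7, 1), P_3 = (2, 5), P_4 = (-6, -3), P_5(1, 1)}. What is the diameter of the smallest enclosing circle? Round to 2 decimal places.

By Welzl's lemma the MEC is supported by two points (diametrically opposite) or three points (on a circumcircle).
The farthest pair is P_1–P_2 with squared distance 200. The circle on this segment as diameter has centre (0, 0) and r² = 200/4 = 50.
Check P_3: distance² to centre = 29 ≤ 50, so it lies inside.
All remaining points lie in this disk, and no smaller disk contains both endpoints, so this is the minimum enclosing circle.
Diameter = 2r = 2√50 ≈ 14.14.

14.14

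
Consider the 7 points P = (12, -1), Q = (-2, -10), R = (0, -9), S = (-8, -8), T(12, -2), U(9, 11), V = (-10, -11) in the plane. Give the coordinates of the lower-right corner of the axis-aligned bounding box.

x-range [-10, 12], y-range [-11, 11].
The lower-right corner is (12, -11).

(12, -11)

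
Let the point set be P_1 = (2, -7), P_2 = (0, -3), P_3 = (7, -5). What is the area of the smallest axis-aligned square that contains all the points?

The bounding box has width 7 and height 4.
An axis-aligned square enclosing the set must have side ≥ max(width, height).
So the minimum side is max(7, 4) = 7.
Area = 7² = 49.

49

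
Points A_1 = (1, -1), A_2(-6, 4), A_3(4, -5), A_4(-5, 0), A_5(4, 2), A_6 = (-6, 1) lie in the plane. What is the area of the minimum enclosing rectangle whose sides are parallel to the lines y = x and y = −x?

104.5

In coordinates u = x + y, v = x − y the rectangle is axis-aligned; the map (x,y)→(u,v) scales areas by 2.
u-values: 0, -2, -1, -5, 6, -5; range = 6 − (-5) = 11.
v-values: 2, -10, 9, -5, 2, -7; range = 9 − (-10) = 19.
Area = (11 × 19) / 2 = 104.5.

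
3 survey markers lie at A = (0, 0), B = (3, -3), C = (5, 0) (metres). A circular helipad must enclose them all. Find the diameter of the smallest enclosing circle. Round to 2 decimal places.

5.10

Side lengths²: AB² = 18, AC² = 25, BC² = 13.
Since AC² = 25 < 18 + 13 = 31, the triangle is acute, so the smallest enclosing circle is the circumcircle.
Circumcentre = (2.5, -0.5), r² = 6.5.
Diameter = 2r = 2√(6.5) ≈ 5.10.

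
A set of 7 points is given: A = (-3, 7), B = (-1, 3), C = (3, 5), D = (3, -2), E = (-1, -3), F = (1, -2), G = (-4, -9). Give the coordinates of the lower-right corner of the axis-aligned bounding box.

x-range [-4, 3], y-range [-9, 7].
The lower-right corner is (3, -9).

(3, -9)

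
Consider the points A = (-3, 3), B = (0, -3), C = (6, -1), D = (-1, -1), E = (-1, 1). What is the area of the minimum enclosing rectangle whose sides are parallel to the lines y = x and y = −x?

In coordinates u = x + y, v = x − y the rectangle is axis-aligned; the map (x,y)→(u,v) scales areas by 2.
u-values: 0, -3, 5, -2, 0; range = 5 − (-3) = 8.
v-values: -6, 3, 7, 0, -2; range = 7 − (-6) = 13.
Area = (8 × 13) / 2 = 52.

52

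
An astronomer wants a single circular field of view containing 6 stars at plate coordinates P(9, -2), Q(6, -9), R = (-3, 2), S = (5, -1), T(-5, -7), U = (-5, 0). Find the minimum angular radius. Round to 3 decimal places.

A smallest enclosing disk is always determined by at most three of the input points on its boundary.
The minimum enclosing circle is determined by three boundary points: P, T, U.
Their circumcentre is (23/14, -3.5) with r² = 5525/98.
The farthest remaining point R is at distance² 5077/98 ≤ 5525/98.
r = √(5525/98) ≈ 7.508.

7.508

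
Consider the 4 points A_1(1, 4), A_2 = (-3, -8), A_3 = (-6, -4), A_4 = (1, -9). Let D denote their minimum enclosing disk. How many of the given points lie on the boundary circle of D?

3

A smallest enclosing disk is always determined by at most three of the input points on its boundary.
The minimum enclosing circle is determined by three boundary points: A_1, A_3, A_4.
Their circumcentre is (5/14, -2.5) with r² = 4181/98.
The farthest remaining point A_2 is at distance² 4069/98 ≤ 4181/98.
The points at distance exactly r from the centre are A_1, A_3, A_4 — 3 points.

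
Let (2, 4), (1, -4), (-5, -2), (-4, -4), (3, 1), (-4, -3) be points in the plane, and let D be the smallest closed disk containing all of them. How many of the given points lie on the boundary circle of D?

The farthest pair is (2, 4)–(-4, -4) with squared distance 100. The circle on this segment as diameter has centre (-1, 0) and r² = 100/4 = 25.
Check (1, -4): distance² to centre = 20 ≤ 25, so it lies inside.
All remaining points lie in this disk, and no smaller disk contains both endpoints, so this is the minimum enclosing circle.
The points at distance exactly r from the centre are (2, 4), (-4, -4) — 2 points.

2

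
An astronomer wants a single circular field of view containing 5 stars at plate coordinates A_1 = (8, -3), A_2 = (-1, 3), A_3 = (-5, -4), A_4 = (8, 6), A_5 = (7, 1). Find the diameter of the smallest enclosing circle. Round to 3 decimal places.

16.401

The farthest pair is A_3–A_4 with squared distance 269. The circle on this segment as diameter has centre (1.5, 1) and r² = 269/4 = 67.25.
Check A_1: distance² to centre = 58.25 ≤ 67.25, so it lies inside.
All remaining points lie in this disk, and no smaller disk contains both endpoints, so this is the minimum enclosing circle.
Diameter = 2r = 2√(67.25) ≈ 16.401.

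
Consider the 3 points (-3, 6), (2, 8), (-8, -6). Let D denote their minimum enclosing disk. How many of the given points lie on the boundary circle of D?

Call the three points A, B, C in the order given.
Side lengths²: AB² = 29, AC² = 169, BC² = 296.
Since BC² = 296 ≥ 169 + 29 = 198, the angle opposite BC is not acute, so the smallest enclosing circle has BC as diameter.
Centre = midpoint of BC = (-3, 1), r² = 296/4 = 74.
The points at distance exactly r from the centre are (2, 8), (-8, -6) — 2 points.

2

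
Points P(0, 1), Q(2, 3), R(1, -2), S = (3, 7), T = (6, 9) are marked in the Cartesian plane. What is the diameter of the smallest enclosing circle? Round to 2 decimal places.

12.08

A smallest enclosing disk is always determined by at most three of the input points on its boundary.
The farthest pair is R–T with squared distance 146. The circle on this segment as diameter has centre (3.5, 3.5) and r² = 146/4 = 36.5.
Check P: distance² to centre = 18.5 ≤ 36.5, so it lies inside.
All remaining points lie in this disk, and no smaller disk contains both endpoints, so this is the minimum enclosing circle.
Diameter = 2r = 2√(36.5) ≈ 12.08.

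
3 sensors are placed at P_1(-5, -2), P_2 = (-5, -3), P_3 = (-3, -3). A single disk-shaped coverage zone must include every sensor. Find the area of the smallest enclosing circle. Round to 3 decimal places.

Side lengths²: P_1P_2² = 1, P_1P_3² = 5, P_2P_3² = 4.
Since P_1P_3² = 5 ≥ 4 + 1 = 5, the angle opposite P_1P_3 is not acute, so the smallest enclosing circle has P_1P_3 as diameter.
Centre = midpoint of P_1P_3 = (-4, -2.5), r² = 5/4 = 1.25.
Area = π·r² = π·1.25 ≈ 3.927.

3.927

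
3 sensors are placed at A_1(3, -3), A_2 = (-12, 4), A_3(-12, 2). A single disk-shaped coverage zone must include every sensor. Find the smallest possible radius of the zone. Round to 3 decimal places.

8.276

Side lengths²: A_1A_2² = 274, A_1A_3² = 250, A_2A_3² = 4.
Since A_1A_2² = 274 ≥ 250 + 4 = 254, the angle opposite A_1A_2 is not acute, so the smallest enclosing circle has A_1A_2 as diameter.
Centre = midpoint of A_1A_2 = (-4.5, 0.5), r² = 274/4 = 68.5.
r = √(68.5) ≈ 8.276.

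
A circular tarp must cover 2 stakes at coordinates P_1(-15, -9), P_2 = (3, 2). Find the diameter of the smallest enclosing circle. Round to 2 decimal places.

21.10

The smallest circle enclosing two points has them as diameter endpoints.
Centre = midpoint = (-6, -3.5); r² = |P_1P_2|²/4 = 445/4 = 111.25.
Diameter = 2r = 2√(111.25) ≈ 21.10.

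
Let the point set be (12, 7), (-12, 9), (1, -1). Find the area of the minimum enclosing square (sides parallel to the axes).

The bounding box has width 24 and height 10.
An axis-aligned square enclosing the set must have side ≥ max(width, height).
So the minimum side is max(24, 10) = 24.
Area = 24² = 576.

576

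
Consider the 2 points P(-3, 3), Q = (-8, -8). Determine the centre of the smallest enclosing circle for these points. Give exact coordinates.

The smallest circle enclosing two points has them as diameter endpoints.
Centre = midpoint = (-5.5, -2.5); r² = |PQ|²/4 = 146/4 = 36.5.
Centre = (-5.5, -2.5).

(-5.5, -2.5)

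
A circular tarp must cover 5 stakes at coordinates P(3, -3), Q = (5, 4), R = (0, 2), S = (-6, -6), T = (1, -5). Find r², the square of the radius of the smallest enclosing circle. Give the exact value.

The minimum enclosing circle of a finite set is fixed by two of the points (as a diameter) or three (as a circumcircle).
The farthest pair is Q–S with squared distance 221. The circle on this segment as diameter has centre (-0.5, -1) and r² = 221/4 = 55.25.
Check P: distance² to centre = 16.25 ≤ 55.25, so it lies inside.
All remaining points lie in this disk, and no smaller disk contains both endpoints, so this is the minimum enclosing circle.

55.25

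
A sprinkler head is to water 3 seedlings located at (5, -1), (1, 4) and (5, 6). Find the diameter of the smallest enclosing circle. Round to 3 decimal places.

Call the three points A, B, C in the order given.
Side lengths²: AB² = 41, AC² = 49, BC² = 20.
Since AC² = 49 < 41 + 20 = 61, the triangle is acute, so the smallest enclosing circle is the circumcircle.
Circumcentre = (4.25, 2.5), r² = 12.8125.
Diameter = 2r = 2√(12.8125) ≈ 7.159.

7.159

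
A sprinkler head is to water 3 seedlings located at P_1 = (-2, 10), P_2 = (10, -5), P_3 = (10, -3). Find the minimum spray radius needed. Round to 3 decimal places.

9.605

Side lengths²: P_1P_2² = 369, P_1P_3² = 313, P_2P_3² = 4.
Since P_1P_2² = 369 ≥ 313 + 4 = 317, the angle opposite P_1P_2 is not acute, so the smallest enclosing circle has P_1P_2 as diameter.
Centre = midpoint of P_1P_2 = (4, 2.5), r² = 369/4 = 92.25.
r = √(92.25) ≈ 9.605.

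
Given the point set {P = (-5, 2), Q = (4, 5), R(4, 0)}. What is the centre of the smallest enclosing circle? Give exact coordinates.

Side lengths²: PQ² = 90, PR² = 85, QR² = 25.
Since PQ² = 90 < 85 + 25 = 110, the triangle is acute, so the smallest enclosing circle is the circumcircle.
Circumcentre = (-1/6, 2.5), r² = 425/18.
Centre = (-1/6, 2.5).

(-1/6, 2.5)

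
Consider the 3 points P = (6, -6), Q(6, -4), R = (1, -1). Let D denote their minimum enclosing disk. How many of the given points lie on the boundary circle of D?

Side lengths²: PQ² = 4, PR² = 50, QR² = 34.
Since PR² = 50 ≥ 34 + 4 = 38, the angle opposite PR is not acute, so the smallest enclosing circle has PR as diameter.
Centre = midpoint of PR = (3.5, -3.5), r² = 50/4 = 12.5.
The points at distance exactly r from the centre are P, R — 2 points.

2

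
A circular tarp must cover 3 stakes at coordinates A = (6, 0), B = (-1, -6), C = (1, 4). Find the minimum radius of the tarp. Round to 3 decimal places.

5.190

Side lengths²: AB² = 85, AC² = 41, BC² = 104.
Since BC² = 104 < 85 + 41 = 126, the triangle is acute, so the smallest enclosing circle is the circumcircle.
Circumcentre = (55/58, -69/58), r² = 45305/1682.
r = √(45305/1682) ≈ 5.190.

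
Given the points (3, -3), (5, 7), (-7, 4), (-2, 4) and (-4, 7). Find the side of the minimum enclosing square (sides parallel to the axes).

The bounding box has width 12 and height 10.
An axis-aligned square enclosing the set must have side ≥ max(width, height).
So the minimum side is max(12, 10) = 12.

12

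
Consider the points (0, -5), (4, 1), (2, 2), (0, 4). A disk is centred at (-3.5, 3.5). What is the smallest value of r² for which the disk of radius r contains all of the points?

The required radius is the distance from (-3.5, 3.5) to the farthest point.
Squared distances: 84.5, 62.5, 32.5, 12.5.
Maximum is 84.5, attained at (0, -5).

84.5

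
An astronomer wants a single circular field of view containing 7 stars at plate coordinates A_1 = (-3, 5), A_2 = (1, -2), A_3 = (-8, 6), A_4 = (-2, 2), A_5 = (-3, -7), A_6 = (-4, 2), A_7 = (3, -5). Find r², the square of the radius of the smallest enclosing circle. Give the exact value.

The minimum enclosing circle of a finite set is fixed by two of the points (as a diameter) or three (as a circumcircle).
The farthest pair is A_3–A_7 with squared distance 242. The circle on this segment as diameter has centre (-2.5, 0.5) and r² = 242/4 = 60.5.
Check A_1: distance² to centre = 20.5 ≤ 60.5, so it lies inside.
All remaining points lie in this disk, and no smaller disk contains both endpoints, so this is the minimum enclosing circle.

60.5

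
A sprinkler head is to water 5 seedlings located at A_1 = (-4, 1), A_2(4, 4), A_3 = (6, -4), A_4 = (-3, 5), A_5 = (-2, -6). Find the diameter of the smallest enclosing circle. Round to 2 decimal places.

12.88

The minimum enclosing circle is determined by three boundary points: A_3, A_4, A_5.
Their circumcentre is (0.8, -0.2) with r² = 41.48.
The farthest remaining point A_2 is at distance² 27.88 ≤ 41.48.
Diameter = 2r = 2√(41.48) ≈ 12.88.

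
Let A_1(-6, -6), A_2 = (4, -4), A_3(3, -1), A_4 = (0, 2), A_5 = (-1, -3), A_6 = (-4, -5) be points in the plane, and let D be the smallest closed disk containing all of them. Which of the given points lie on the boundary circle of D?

The minimum enclosing circle is determined by three boundary points: A_1, A_2, A_4.
Their circumcentre is (-23/17, -55/17) with r² = 8450/289.
The farthest remaining point A_3 is at distance² 6920/289 ≤ 8450/289.
The points at distance exactly r from the centre are A_1, A_2, A_4 — 3 points.

A_1, A_2, A_4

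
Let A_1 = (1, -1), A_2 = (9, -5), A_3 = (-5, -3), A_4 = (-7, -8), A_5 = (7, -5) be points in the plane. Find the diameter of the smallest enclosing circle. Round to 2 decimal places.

16.28

The farthest pair is A_2–A_4 with squared distance 265. The circle on this segment as diameter has centre (1, -6.5) and r² = 265/4 = 66.25.
Check A_1: distance² to centre = 30.25 ≤ 66.25, so it lies inside.
All remaining points lie in this disk, and no smaller disk contains both endpoints, so this is the minimum enclosing circle.
Diameter = 2r = 2√(66.25) ≈ 16.28.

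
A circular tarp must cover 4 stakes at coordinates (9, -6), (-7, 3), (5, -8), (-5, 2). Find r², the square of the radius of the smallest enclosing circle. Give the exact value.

The farthest pair is (9, -6)–(-7, 3) with squared distance 337. The circle on this segment as diameter has centre (1, -1.5) and r² = 337/4 = 84.25.
Check (5, -8): distance² to centre = 58.25 ≤ 84.25, so it lies inside.
All remaining points lie in this disk, and no smaller disk contains both endpoints, so this is the minimum enclosing circle.

84.25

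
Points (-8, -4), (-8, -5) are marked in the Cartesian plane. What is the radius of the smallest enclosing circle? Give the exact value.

0.5

The smallest circle enclosing two points has them as diameter endpoints.
Centre = midpoint = (-8, -4.5); r² = |(-8, -4)−(-8, -5)|²/4 = 1/4 = 0.25.
r = √(0.25) = 0.5.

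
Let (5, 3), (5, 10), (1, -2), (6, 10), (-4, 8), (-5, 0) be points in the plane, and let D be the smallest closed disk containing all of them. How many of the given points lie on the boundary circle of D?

2

The minimum enclosing circle of a finite set is fixed by two of the points (as a diameter) or three (as a circumcircle).
The farthest pair is (6, 10)–(-5, 0) with squared distance 221. The circle on this segment as diameter has centre (0.5, 5) and r² = 221/4 = 55.25.
Check (5, 3): distance² to centre = 24.25 ≤ 55.25, so it lies inside.
All remaining points lie in this disk, and no smaller disk contains both endpoints, so this is the minimum enclosing circle.
The points at distance exactly r from the centre are (6, 10), (-5, 0) — 2 points.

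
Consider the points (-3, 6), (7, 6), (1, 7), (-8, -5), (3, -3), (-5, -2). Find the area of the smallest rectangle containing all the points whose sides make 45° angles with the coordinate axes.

In coordinates u = x + y, v = x − y the rectangle is axis-aligned; the map (x,y)→(u,v) scales areas by 2.
u-values: 3, 13, 8, -13, 0, -7; range = 13 − (-13) = 26.
v-values: -9, 1, -6, -3, 6, -3; range = 6 − (-9) = 15.
Area = (26 × 15) / 2 = 195.

195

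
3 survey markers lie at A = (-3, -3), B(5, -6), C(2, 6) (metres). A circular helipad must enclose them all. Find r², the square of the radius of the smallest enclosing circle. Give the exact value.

65773/1682

Side lengths²: AB² = 73, AC² = 106, BC² = 153.
Since BC² = 153 < 106 + 73 = 179, the triangle is acute, so the smallest enclosing circle is the circumcircle.
Circumcentre = (151/58, -13/58), r² = 65773/1682.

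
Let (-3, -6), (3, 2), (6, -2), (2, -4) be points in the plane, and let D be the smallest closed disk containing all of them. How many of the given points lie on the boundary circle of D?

A smallest enclosing disk is always determined by at most three of the input points on its boundary.
The minimum enclosing circle is determined by three boundary points: (-3, -6), (3, 2), (6, -2).
Their circumcentre is (11/12, -2.6875) with r² = 60625/2304.
The farthest remaining point (2, -4) is at distance² 6673/2304 ≤ 60625/2304.
The points at distance exactly r from the centre are (-3, -6), (3, 2), (6, -2) — 3 points.

3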